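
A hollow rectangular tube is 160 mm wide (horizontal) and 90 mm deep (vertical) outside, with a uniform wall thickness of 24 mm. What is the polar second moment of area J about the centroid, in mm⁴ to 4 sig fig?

Decompose the section into non-overlapping parts with the origin at the bottom-left of its bounding rectangle.
Outer rectangle: 160 × 90, A = 14 400 mm², y = 45 mm, Ī = 9 720 000 mm⁴.
Inner void (subtracted): 112 × 42, A = 4 704 mm², y = 45 mm, Ī = 691 488 mm⁴.
By symmetry the centroid is at mid-height, ȳ = 45 mm.
All pieces are centred on the centroidal x-axis, so I = ΣĪ (holes subtracted) = 9 028 512 mm⁴.
Repeating about the centroidal y-axis gives I_y = 25 802 752 mm⁴.
Polar second moment: J = I_x + I_y = 34 831 264 mm⁴.

J ≈ 3.483 × 10⁷ mm⁴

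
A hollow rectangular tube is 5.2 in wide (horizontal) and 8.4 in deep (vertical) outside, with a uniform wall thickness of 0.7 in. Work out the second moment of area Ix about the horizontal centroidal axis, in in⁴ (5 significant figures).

Treat the section as a set of non-overlapping primitives; coordinates are from the bounding-box lower-left.
Outer rectangle: 5.2 × 8.4, A = 43.68 in², y = 4.2 in, Ī = 256.8384 in⁴.
Inner void (subtracted): 3.8 × 7, A = 26.6 in², y = 4.2 in, Ī = 108.6167 in⁴.
By symmetry the centroid is at mid-height, ȳ = 4.2 in.
All pieces are centred on the horizontal centroidal axis, so I = ΣĪ (holes subtracted) = 148.2217 in⁴.

Ix ≈ 148.22 in⁴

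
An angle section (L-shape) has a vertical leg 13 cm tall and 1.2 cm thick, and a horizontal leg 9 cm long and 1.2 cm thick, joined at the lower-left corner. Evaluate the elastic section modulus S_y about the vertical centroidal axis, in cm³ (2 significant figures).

Break the section into simple shapes (no overlaps), measuring from the bottom-left corner of the bounding box.
Vertical leg: 1.2 × 13, A = 15.6 cm², x = 0.6 cm, Ī = 1.872 cm⁴.
Horizontal leg (remainder): 7.8 × 1.2, A = 9.36 cm², x = 5.1 cm, Ī = 47.46 cm⁴.
Centroid: x̄ = ΣA·x / ΣA = 2.288 cm.
Transfer each piece to the vertical centroidal axis using Ī + A·d² with d = x − 2.288:
  vertical leg: d = -1.688 cm → contributes +46.3 cm⁴
  horizontal leg (remainder): d = 2.813 cm → contributes +121.5 cm⁴
Total I = 167.8 cm⁴.
Extreme fibre distance c = 6.713 cm; S = I/c = 25 cm³.

S_y ≈ 25 cm³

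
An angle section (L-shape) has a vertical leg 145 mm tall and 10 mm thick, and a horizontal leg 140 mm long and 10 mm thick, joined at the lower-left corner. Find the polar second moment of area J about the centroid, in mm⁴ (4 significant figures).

Split into non-overlapping primitives; take the origin at the lower-left of the bounding box.
Vertical leg: 10 × 145, A = 1 450 mm², y = 72.5 mm, Ī = 2 540 521 mm⁴.
Horizontal leg (remainder): 130 × 10, A = 1 300 mm², y = 5 mm, Ī = 10833.3 mm⁴.
Centroid: ȳ = ΣA·y / ΣA = 40.5909 mm.
Transfer each piece to the centroidal x-axis using Ī + A·d² with d = y − 40.5909:
  vertical leg: d = 31.9091 mm → contributes +4 016 896 mm⁴
  horizontal leg (remainder): d = -35.5909 mm → contributes +1 657 560 mm⁴
Total I = 5 674 456 mm⁴.
For the y-axis: x̄ = 38.0909 mm.
Repeating about the centroidal y-axis gives I_y = 5 201 644 mm⁴.
Polar second moment: J = I_x + I_y = 10 876 100 mm⁴.

J ≈ 1.088 × 10⁷ mm⁴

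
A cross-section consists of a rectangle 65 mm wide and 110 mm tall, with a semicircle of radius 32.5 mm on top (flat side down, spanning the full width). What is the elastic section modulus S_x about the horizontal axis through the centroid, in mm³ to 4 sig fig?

S_x ≈ 1.839 × 10⁵ mm³

Decompose the section into non-overlapping parts with the origin at the bottom-left of its bounding rectangle.
Rectangular body: 65 × 110, A = 7 150 mm², y = 55 mm, Ī = 7 209 583 mm⁴.
Semicircular cap: semicircle r = 32.5, A = 1659.15 mm², y = 123.793 mm, Ī = 122 452 mm⁴.
Centroid: ȳ = ΣA·y / ΣA = 67.9568 mm.
Transfer each piece to the horizontal axis through the centroid using Ī + A·d² with d = y − 67.9568:
  rectangular body: d = -12.9568 mm → contributes +8 409 925 mm⁴
  semicircular cap: d = 55.8366 mm → contributes +5 295 234 mm⁴
Total I = 13 705 159 mm⁴.
Extreme fibre distance c = 74.5432 mm; S = I/c = 183 855 mm³.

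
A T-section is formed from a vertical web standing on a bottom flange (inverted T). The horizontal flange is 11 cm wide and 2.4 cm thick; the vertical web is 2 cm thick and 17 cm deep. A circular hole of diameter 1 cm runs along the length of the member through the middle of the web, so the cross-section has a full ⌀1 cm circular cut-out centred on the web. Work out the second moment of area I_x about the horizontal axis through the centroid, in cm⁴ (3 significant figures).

I_x ≈ 2220 cm⁴

Split into non-overlapping primitives; take the origin at the lower-left of the bounding box.
Flange: 11 × 2.4, A = 26.4 cm², y = 1.2 cm, Ī = 12.672 cm⁴.
Web: 2 × 17, A = 34 cm², y = 10.9 cm, Ī = 818.83 cm⁴.
Hole (subtracted): ⌀1, A = 0.7854 cm², y = 10.9 cm, Ī = 0.049087 cm⁴.
Centroid: ȳ = ΣA·y / ΣA = 6.6044 cm.
Transfer each piece to the horizontal axis through the centroid using Ī + A·d² with d = y − 6.6044:
  flange: d = -5.4044 cm → contributes +783.75 cm⁴
  web: d = 4.2956 cm → contributes +1446.2 cm⁴
  hole: d = 4.2956 cm → contributes −14.541 cm⁴
Total I = 2215.4 cm⁴.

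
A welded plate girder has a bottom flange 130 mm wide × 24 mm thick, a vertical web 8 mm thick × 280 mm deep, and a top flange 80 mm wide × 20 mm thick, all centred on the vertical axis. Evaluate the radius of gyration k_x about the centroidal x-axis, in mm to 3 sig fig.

Decompose the section into non-overlapping parts with the origin at the bottom-left of its bounding rectangle.
Bottom plate: 130 × 24, A = 3 120 mm², y = 12 mm, Ī = 149 760 mm⁴.
Web plate: 8 × 280, A = 2 240 mm², y = 164 mm, Ī = 14 634 667 mm⁴.
Top plate: 80 × 20, A = 1 600 mm², y = 314 mm, Ī = 53 333 mm⁴.
Centroid: ȳ = ΣA·y / ΣA = 130.34 mm.
Transfer each piece to the centroidal x-axis using Ī + A·d² with d = y − 130.34:
  bottom plate: d = -118.34 mm → contributes +43 846 914 mm⁴
  web plate: d = 33.655 mm → contributes +17 171 849 mm⁴
  top plate: d = 183.66 mm → contributes +54 020 089 mm⁴
Total I = 115 038 852 mm⁴.
Radius of gyration: k = √(I/A) = √(115 038 852 / 6 960) = 128.56 mm.

k_x ≈ 129 mm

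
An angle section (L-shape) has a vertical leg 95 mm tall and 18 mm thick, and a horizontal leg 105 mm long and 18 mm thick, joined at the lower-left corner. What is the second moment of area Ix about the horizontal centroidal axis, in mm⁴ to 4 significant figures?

Ix ≈ 2.540 × 10⁶ mm⁴

Split into non-overlapping primitives; take the origin at the lower-left of the bounding box.
Vertical leg: 18 × 95, A = 1 710 mm², y = 47.5 mm, Ī = 1 286 063 mm⁴.
Horizontal leg (remainder): 87 × 18, A = 1 566 mm², y = 9 mm, Ī = 42 282 mm⁴.
Centroid: ȳ = ΣA·y / ΣA = 29.0962 mm.
Transfer each piece to the horizontal centroidal axis using Ī + A·d² with d = y − 29.0962:
  vertical leg: d = 18.4038 mm → contributes +1 865 242 mm⁴
  horizontal leg (remainder): d = -20.0962 mm → contributes +674 720 mm⁴
Total I = 2 539 962 mm⁴.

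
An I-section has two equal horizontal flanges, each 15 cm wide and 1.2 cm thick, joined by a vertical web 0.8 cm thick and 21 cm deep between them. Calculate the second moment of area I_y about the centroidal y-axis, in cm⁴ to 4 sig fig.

Treat the section as a set of non-overlapping primitives; coordinates are from the bounding-box lower-left.
Bottom flange: 15 × 1.2, A = 18 cm², x = 7.5 cm, Ī = 337.5 cm⁴.
Web: 0.8 × 21, A = 16.8 cm², x = 7.5 cm, Ī = 0.896 cm⁴.
Top flange: 15 × 1.2, A = 18 cm², x = 7.5 cm, Ī = 337.5 cm⁴.
By symmetry the centroid is at mid-width, x̄ = 7.5 cm.
All pieces are centred on the centroidal y-axis, so I = ΣĪ = 675.896 cm⁴.

I_y ≈ 675.9 cm⁴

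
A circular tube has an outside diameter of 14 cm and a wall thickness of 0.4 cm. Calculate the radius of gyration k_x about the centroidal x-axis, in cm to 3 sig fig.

Treat the section as a set of non-overlapping primitives; coordinates are from the bounding-box lower-left.
Outer circle: ⌀14, A = 153.94 cm², y = 7 cm, Ī = 1885.7 cm⁴.
Bore (subtracted): ⌀13.2, A = 136.85 cm², y = 7 cm, Ī = 1490.3 cm⁴.
By symmetry the centroid is at mid-height, ȳ = 7 cm.
All pieces are centred on the centroidal x-axis, so I = ΣĪ (holes subtracted) = 395.47 cm⁴.
Radius of gyration: k = √(I/A) = √(395.47 / 17.09) = 4.8104 cm.

k_x ≈ 4.81 cm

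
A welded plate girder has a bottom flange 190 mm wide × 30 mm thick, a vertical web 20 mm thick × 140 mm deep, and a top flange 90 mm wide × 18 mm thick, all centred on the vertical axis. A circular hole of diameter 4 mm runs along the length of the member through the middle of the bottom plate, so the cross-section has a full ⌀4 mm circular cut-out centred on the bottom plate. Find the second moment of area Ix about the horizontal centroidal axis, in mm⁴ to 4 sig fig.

Decompose the section into non-overlapping parts with the origin at the bottom-left of its bounding rectangle.
Bottom plate: 190 × 30, A = 5 700 mm², y = 15 mm, Ī = 427 500 mm⁴.
Web plate: 20 × 140, A = 2 800 mm², y = 100 mm, Ī = 4 573 333 mm⁴.
Top plate: 90 × 18, A = 1 620 mm², y = 179 mm, Ī = 43 740 mm⁴.
Hole (subtracted): ⌀4, A = 12.5664 mm², y = 15 mm, Ī = 12.5664 mm⁴.
Centroid: ȳ = ΣA·y / ΣA = 64.8326 mm.
Transfer each piece to the horizontal centroidal axis using Ī + A·d² with d = y − 64.8326:
  bottom plate: d = -49.8326 mm → contributes +14 582 259 mm⁴
  web plate: d = 35.1674 mm → contributes +8 036 216 mm⁴
  top plate: d = 114.167 mm → contributes +21 159 125 mm⁴
  hole: d = -49.8326 mm → contributes −31218.5 mm⁴
Total I = 43 746 382 mm⁴.

Ix ≈ 4.375 × 10⁷ mm⁴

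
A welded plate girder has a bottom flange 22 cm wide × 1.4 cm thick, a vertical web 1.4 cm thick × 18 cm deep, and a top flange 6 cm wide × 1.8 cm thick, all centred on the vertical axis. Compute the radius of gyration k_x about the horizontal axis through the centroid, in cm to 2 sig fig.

k_x ≈ 7.8 cm

Treat the section as a set of non-overlapping primitives; coordinates are from the bounding-box lower-left.
Bottom plate: 22 × 1.4, A = 30.8 cm², y = 0.7 cm, Ī = 5.031 cm⁴.
Web plate: 1.4 × 18, A = 25.2 cm², y = 10.4 cm, Ī = 680.4 cm⁴.
Top plate: 6 × 1.8, A = 10.8 cm², y = 20.3 cm, Ī = 2.916 cm⁴.
Centroid: ȳ = ΣA·y / ΣA = 7.528 cm.
Transfer each piece to the horizontal axis through the centroid using Ī + A·d² with d = y − 7.528:
  bottom plate: d = -6.828 cm → contributes +1 441 cm⁴
  web plate: d = 2.872 cm → contributes +888.2 cm⁴
  top plate: d = 12.77 cm → contributes +1 765 cm⁴
Total I = 4 094 cm⁴.
Radius of gyration: k = √(I/A) = √(4 094 / 66.8) = 7.829 cm.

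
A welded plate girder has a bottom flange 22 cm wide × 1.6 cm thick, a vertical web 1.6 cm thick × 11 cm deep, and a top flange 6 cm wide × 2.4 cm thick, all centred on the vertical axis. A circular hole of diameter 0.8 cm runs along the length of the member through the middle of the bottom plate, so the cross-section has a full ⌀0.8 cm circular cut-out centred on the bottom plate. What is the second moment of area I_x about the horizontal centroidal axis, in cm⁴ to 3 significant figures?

Treat the section as a set of non-overlapping primitives; coordinates are from the bounding-box lower-left.
Bottom plate: 22 × 1.6, A = 35.2 cm², y = 0.8 cm, Ī = 7.5093 cm⁴.
Web plate: 1.6 × 11, A = 17.6 cm², y = 7.1 cm, Ī = 177.47 cm⁴.
Top plate: 6 × 2.4, A = 14.4 cm², y = 13.8 cm, Ī = 6.912 cm⁴.
Hole (subtracted): ⌀0.8, A = 0.50265 cm², y = 0.8 cm, Ī = 0.020106 cm⁴.
Centroid: ȳ = ΣA·y / ΣA = 5.2691 cm.
Transfer each piece to the horizontal centroidal axis using Ī + A·d² with d = y − 5.2691:
  bottom plate: d = -4.4691 cm → contributes +710.57 cm⁴
  web plate: d = 1.8309 cm → contributes +236.46 cm⁴
  top plate: d = 8.5309 cm → contributes +1054.9 cm⁴
  hole: d = -4.4691 cm → contributes −10.06 cm⁴
Total I = 1991.8 cm⁴.

I_x ≈ 1990 cm⁴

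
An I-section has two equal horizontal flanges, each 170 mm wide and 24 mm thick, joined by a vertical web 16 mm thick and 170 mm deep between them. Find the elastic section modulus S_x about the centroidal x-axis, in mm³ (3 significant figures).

S_x ≈ 7.68 × 10⁵ mm³

Decompose the section into non-overlapping parts with the origin at the bottom-left of its bounding rectangle.
Bottom flange: 170 × 24, A = 4 080 mm², y = 12 mm, Ī = 195 840 mm⁴.
Web: 16 × 170, A = 2 720 mm², y = 109 mm, Ī = 6 550 667 mm⁴.
Top flange: 170 × 24, A = 4 080 mm², y = 206 mm, Ī = 195 840 mm⁴.
By symmetry the centroid is at mid-height, ȳ = 109 mm.
Transfer each piece to the centroidal x-axis using Ī + A·d² with d = y − 109:
  bottom flange: d = -97 mm → contributes +38 584 560 mm⁴
  web: d = 0 mm → contributes +6 550 667 mm⁴
  top flange: d = 97 mm → contributes +38 584 560 mm⁴
Total I = 83 719 787 mm⁴.
Extreme fibre distance c = 109 mm; S = I/c = 768 071 mm³.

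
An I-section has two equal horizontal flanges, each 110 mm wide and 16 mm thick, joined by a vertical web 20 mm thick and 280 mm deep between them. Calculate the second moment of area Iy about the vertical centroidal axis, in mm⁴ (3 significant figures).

Iy ≈ 3.74 × 10⁶ mm⁴

Treat the section as a set of non-overlapping primitives; coordinates are from the bounding-box lower-left.
Bottom flange: 110 × 16, A = 1 760 mm², x = 55 mm, Ī = 1 774 667 mm⁴.
Web: 20 × 280, A = 5 600 mm², x = 55 mm, Ī = 186 667 mm⁴.
Top flange: 110 × 16, A = 1 760 mm², x = 55 mm, Ī = 1 774 667 mm⁴.
By symmetry the centroid is at mid-width, x̄ = 55 mm.
All pieces are centred on the vertical centroidal axis, so I = ΣĪ = 3 736 000 mm⁴.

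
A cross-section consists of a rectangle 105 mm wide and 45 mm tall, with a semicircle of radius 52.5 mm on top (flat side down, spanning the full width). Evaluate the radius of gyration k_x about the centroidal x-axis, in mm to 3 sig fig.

k_x ≈ 26.1 mm

Break the section into simple shapes (no overlaps), measuring from the bottom-left corner of the bounding box.
Rectangular body: 105 × 45, A = 4 725 mm², y = 22.5 mm, Ī = 797 344 mm⁴.
Semicircular cap: semicircle r = 52.5, A = 4329.5 mm², y = 67.282 mm, Ī = 833 814 mm⁴.
Centroid: ȳ = ΣA·y / ΣA = 43.913 mm.
Transfer each piece to the centroidal x-axis using Ī + A·d² with d = y − 43.913:
  rectangular body: d = -21.413 mm → contributes +2 963 801 mm⁴
  semicircular cap: d = 23.369 mm → contributes +3 198 173 mm⁴
Total I = 6 161 974 mm⁴.
Radius of gyration: k = √(I/A) = √(6 161 974 / 9054.5) = 26.087 mm.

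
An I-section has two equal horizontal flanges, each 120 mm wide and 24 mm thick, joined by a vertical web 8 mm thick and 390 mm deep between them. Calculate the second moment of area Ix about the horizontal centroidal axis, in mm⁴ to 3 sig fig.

Ix ≈ 2.87 × 10⁸ mm⁴

Break the section into simple shapes (no overlaps), measuring from the bottom-left corner of the bounding box.
Bottom flange: 120 × 24, A = 2 880 mm², y = 12 mm, Ī = 138 240 mm⁴.
Web: 8 × 390, A = 3 120 mm², y = 219 mm, Ī = 39 546 000 mm⁴.
Top flange: 120 × 24, A = 2 880 mm², y = 426 mm, Ī = 138 240 mm⁴.
By symmetry the centroid is at mid-height, ȳ = 219 mm.
Transfer each piece to the horizontal centroidal axis using Ī + A·d² with d = y − 219:
  bottom flange: d = -207 mm → contributes +123 543 360 mm⁴
  web: d = 0 mm → contributes +39 546 000 mm⁴
  top flange: d = 207 mm → contributes +123 543 360 mm⁴
Total I = 286 632 720 mm⁴.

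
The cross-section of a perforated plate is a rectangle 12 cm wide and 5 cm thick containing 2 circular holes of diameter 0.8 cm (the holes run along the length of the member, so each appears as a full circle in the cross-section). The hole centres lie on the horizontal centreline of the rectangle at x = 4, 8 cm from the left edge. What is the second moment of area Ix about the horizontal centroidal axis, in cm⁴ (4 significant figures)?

Treat the section as a set of non-overlapping primitives; coordinates are from the bounding-box lower-left.
Plate: 12 × 5, A = 60 cm², y = 2.5 cm, Ī = 125 cm⁴.
Hole 1 (subtracted): ⌀0.8, A = 0.502655 cm², y = 2.5 cm, Ī = 0.0201062 cm⁴.
Hole 2 (subtracted): ⌀0.8, A = 0.502655 cm², y = 2.5 cm, Ī = 0.0201062 cm⁴.
By symmetry the centroid is at mid-height, ȳ = 2.5 cm.
All pieces are centred on the horizontal centroidal axis, so I = ΣĪ (holes subtracted) = 124.96 cm⁴.

Ix ≈ 125.0 cm⁴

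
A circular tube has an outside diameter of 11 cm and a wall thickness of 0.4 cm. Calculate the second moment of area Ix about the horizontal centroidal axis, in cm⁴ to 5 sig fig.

Ix ≈ 187.35 cm⁴

Split into non-overlapping primitives; take the origin at the lower-left of the bounding box.
Outer circle: ⌀11, A = 95.03318 cm², y = 5.5 cm, Ī = 718.6884 cm⁴.
Bore (subtracted): ⌀10.2, A = 81.71282 cm², y = 5.5 cm, Ī = 531.3376 cm⁴.
By symmetry the centroid is at mid-height, ȳ = 5.5 cm.
All pieces are centred on the horizontal centroidal axis, so I = ΣĪ (holes subtracted) = 187.3508 cm⁴.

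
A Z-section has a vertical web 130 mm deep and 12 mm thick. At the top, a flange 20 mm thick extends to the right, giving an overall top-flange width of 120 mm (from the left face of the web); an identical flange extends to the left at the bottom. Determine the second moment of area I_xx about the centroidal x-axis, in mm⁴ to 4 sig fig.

I_xx ≈ 1.541 × 10⁷ mm⁴

Split into non-overlapping primitives; take the origin at the lower-left of the bounding box.
Web: 12 × 130, A = 1 560 mm², y = 65 mm, Ī = 2 197 000 mm⁴.
Top flange (beyond web): 108 × 20, A = 2 160 mm², y = 120 mm, Ī = 72 000 mm⁴.
Bottom flange (beyond web): 108 × 20, A = 2 160 mm², y = 10 mm, Ī = 72 000 mm⁴.
Centroid: ȳ = ΣA·y / ΣA = 65 mm.
Transfer each piece to the centroidal x-axis using Ī + A·d² with d = y − 65:
  web: d = 0 mm → contributes +2 197 000 mm⁴
  top flange (beyond web): d = 55 mm → contributes +6 606 000 mm⁴
  bottom flange (beyond web): d = -55 mm → contributes +6 606 000 mm⁴
Total I = 15 409 000 mm⁴.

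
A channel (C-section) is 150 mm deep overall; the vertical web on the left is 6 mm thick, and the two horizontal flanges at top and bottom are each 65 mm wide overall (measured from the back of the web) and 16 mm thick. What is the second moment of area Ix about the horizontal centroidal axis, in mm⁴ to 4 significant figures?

Treat the section as a set of non-overlapping primitives; coordinates are from the bounding-box lower-left.
Web: 6 × 150, A = 900 mm², y = 75 mm, Ī = 1 687 500 mm⁴.
Top flange (beyond web): 59 × 16, A = 944 mm², y = 142 mm, Ī = 20138.7 mm⁴.
Bottom flange (beyond web): 59 × 16, A = 944 mm², y = 8 mm, Ī = 20138.7 mm⁴.
By symmetry the centroid is at mid-height, ȳ = 75 mm.
Transfer each piece to the horizontal centroidal axis using Ī + A·d² with d = y − 75:
  web: d = 0 mm → contributes +1 687 500 mm⁴
  top flange (beyond web): d = 67 mm → contributes +4 257 755 mm⁴
  bottom flange (beyond web): d = -67 mm → contributes +4 257 755 mm⁴
Total I = 10 203 009 mm⁴.

Ix ≈ 1.020 × 10⁷ mm⁴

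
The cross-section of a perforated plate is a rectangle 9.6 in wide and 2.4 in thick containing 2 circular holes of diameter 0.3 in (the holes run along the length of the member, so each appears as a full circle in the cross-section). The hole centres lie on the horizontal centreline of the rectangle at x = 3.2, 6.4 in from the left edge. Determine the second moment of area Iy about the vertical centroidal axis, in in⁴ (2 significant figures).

Iy ≈ 180 in⁴

Treat the section as a set of non-overlapping primitives; coordinates are from the bounding-box lower-left.
Plate: 9.6 × 2.4, A = 23.04 in², x = 4.8 in, Ī = 176.9 in⁴.
Hole 1 (subtracted): ⌀0.3, A = 0.07069 in², x = 3.2 in, Ī = 0.0003976 in⁴.
Hole 2 (subtracted): ⌀0.3, A = 0.07069 in², x = 6.4 in, Ī = 0.0003976 in⁴.
By symmetry the centroid is at mid-width, x̄ = 4.8 in.
Transfer each piece to the vertical centroidal axis using Ī + A·d² with d = x − 4.8:
  plate: d = 0 in → contributes +176.9 in⁴
  hole 1: d = -1.6 in → contributes −0.1814 in⁴
  hole 2: d = 1.6 in → contributes −0.1814 in⁴
Total I = 176.6 in⁴.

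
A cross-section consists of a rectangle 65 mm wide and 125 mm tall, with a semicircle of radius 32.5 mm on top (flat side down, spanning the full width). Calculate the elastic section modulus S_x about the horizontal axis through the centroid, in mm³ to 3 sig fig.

Decompose the section into non-overlapping parts with the origin at the bottom-left of its bounding rectangle.
Rectangular body: 65 × 125, A = 8 125 mm², y = 62.5 mm, Ī = 10 579 427 mm⁴.
Semicircular cap: semicircle r = 32.5, A = 1659.2 mm², y = 138.79 mm, Ī = 122 452 mm⁴.
Centroid: ȳ = ΣA·y / ΣA = 75.438 mm.
Transfer each piece to the horizontal axis through the centroid using Ī + A·d² with d = y − 75.438:
  rectangular body: d = -12.938 mm → contributes +11 939 381 mm⁴
  semicircular cap: d = 63.356 mm → contributes +6 782 250 mm⁴
Total I = 18 721 632 mm⁴.
Extreme fibre distance c = 82.062 mm; S = I/c = 228 139 mm³.

S_x ≈ 2.28 × 10⁵ mm³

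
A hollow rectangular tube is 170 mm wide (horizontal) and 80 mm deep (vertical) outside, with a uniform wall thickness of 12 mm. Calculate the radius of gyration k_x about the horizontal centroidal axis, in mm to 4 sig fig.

Split into non-overlapping primitives; take the origin at the lower-left of the bounding box.
Outer rectangle: 170 × 80, A = 13 600 mm², y = 40 mm, Ī = 7 253 333 mm⁴.
Inner void (subtracted): 146 × 56, A = 8 176 mm², y = 40 mm, Ī = 2 136 661 mm⁴.
By symmetry the centroid is at mid-height, ȳ = 40 mm.
All pieces are centred on the horizontal centroidal axis, so I = ΣĪ (holes subtracted) = 5 116 672 mm⁴.
Radius of gyration: k = √(I/A) = √(5 116 672 / 5 424) = 30.7138 mm.

k_x ≈ 30.71 mm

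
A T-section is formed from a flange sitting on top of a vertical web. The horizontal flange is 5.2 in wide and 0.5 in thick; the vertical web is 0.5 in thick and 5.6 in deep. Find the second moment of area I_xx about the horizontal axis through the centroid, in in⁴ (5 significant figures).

Break the section into simple shapes (no overlaps), measuring from the bottom-left corner of the bounding box.
Flange: 5.2 × 0.5, A = 2.6 in², y = 5.85 in, Ī = 0.05416667 in⁴.
Web: 0.5 × 5.6, A = 2.8 in², y = 2.8 in, Ī = 7.317333 in⁴.
Centroid: ȳ = ΣA·y / ΣA = 4.268519 in.
Transfer each piece to the horizontal axis through the centroid using Ī + A·d² with d = y − 4.268519:
  flange: d = 1.581481 in → contributes +6.556984 in⁴
  web: d = -1.468519 in → contributes +13.35566 in⁴
Total I = 19.91265 in⁴.

I_xx ≈ 19.913 in⁴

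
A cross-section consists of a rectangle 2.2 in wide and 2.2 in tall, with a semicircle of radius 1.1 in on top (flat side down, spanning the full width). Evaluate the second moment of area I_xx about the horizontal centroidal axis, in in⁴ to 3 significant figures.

Treat the section as a set of non-overlapping primitives; coordinates are from the bounding-box lower-left.
Rectangular body: 2.2 × 2.2, A = 4.84 in², y = 1.1 in, Ī = 1.9521 in⁴.
Semicircular cap: semicircle r = 1.1, A = 1.9007 in², y = 2.6669 in, Ī = 0.1607 in⁴.
Centroid: ȳ = ΣA·y / ΣA = 1.5418 in.
Transfer each piece to the horizontal centroidal axis using Ī + A·d² with d = y − 1.5418:
  rectangular body: d = -0.44181 in → contributes +2.8969 in⁴
  semicircular cap: d = 1.125 in → contributes +2.5664 in⁴
Total I = 5.4633 in⁴.

I_xx ≈ 5.46 in⁴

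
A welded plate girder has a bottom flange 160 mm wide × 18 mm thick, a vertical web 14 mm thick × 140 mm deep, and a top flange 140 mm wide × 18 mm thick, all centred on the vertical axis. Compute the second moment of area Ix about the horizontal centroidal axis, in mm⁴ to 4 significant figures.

Break the section into simple shapes (no overlaps), measuring from the bottom-left corner of the bounding box.
Bottom plate: 160 × 18, A = 2 880 mm², y = 9 mm, Ī = 77 760 mm⁴.
Web plate: 14 × 140, A = 1 960 mm², y = 88 mm, Ī = 3 201 333 mm⁴.
Top plate: 140 × 18, A = 2 520 mm², y = 167 mm, Ī = 68 040 mm⁴.
Centroid: ȳ = ΣA·y / ΣA = 84.1359 mm.
Transfer each piece to the horizontal centroidal axis using Ī + A·d² with d = y − 84.1359:
  bottom plate: d = -75.1359 mm → contributes +16 336 509 mm⁴
  web plate: d = 3.86413 mm → contributes +3 230 599 mm⁴
  top plate: d = 82.8641 mm → contributes +17 371 530 mm⁴
Total I = 36 938 637 mm⁴.

Ix ≈ 3.694 × 10⁷ mm⁴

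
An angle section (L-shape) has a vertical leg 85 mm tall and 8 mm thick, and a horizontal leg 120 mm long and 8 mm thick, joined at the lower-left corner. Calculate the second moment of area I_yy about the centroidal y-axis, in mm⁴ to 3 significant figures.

Break the section into simple shapes (no overlaps), measuring from the bottom-left corner of the bounding box.
Vertical leg: 8 × 85, A = 680 mm², x = 4 mm, Ī = 3626.7 mm⁴.
Horizontal leg (remainder): 112 × 8, A = 896 mm², x = 64 mm, Ī = 936 619 mm⁴.
Centroid: x̄ = ΣA·x / ΣA = 38.112 mm.
Transfer each piece to the centroidal y-axis using Ī + A·d² with d = x − 38.112:
  vertical leg: d = -34.112 mm → contributes +794 879 mm⁴
  horizontal leg (remainder): d = 25.888 mm → contributes +1 537 123 mm⁴
Total I = 2 332 002 mm⁴.

I_yy ≈ 2.33 × 10⁶ mm⁴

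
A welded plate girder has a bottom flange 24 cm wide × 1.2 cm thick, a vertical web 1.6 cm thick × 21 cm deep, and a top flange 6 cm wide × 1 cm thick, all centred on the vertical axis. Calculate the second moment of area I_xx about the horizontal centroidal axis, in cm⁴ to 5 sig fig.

Split into non-overlapping primitives; take the origin at the lower-left of the bounding box.
Bottom plate: 24 × 1.2, A = 28.8 cm², y = 0.6 cm, Ī = 3.456 cm⁴.
Web plate: 1.6 × 21, A = 33.6 cm², y = 11.7 cm, Ī = 1234.8 cm⁴.
Top plate: 6 × 1, A = 6 cm², y = 22.7 cm, Ī = 0.5 cm⁴.
Centroid: ȳ = ΣA·y / ΣA = 7.991228 cm.
Transfer each piece to the horizontal centroidal axis using Ī + A·d² with d = y − 7.991228:
  bottom plate: d = -7.391228 cm → contributes +1576.807 cm⁴
  web plate: d = 3.708772 cm → contributes +1696.968 cm⁴
  top plate: d = 14.70877 cm → contributes +1298.588 cm⁴
Total I = 4572.363 cm⁴.

I_xx ≈ 4572.4 cm⁴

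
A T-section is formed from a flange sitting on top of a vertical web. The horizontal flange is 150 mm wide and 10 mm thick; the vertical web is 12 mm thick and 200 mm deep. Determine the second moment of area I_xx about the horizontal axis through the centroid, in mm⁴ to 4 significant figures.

I_xx ≈ 1.819 × 10⁷ mm⁴

Split into non-overlapping primitives; take the origin at the lower-left of the bounding box.
Flange: 150 × 10, A = 1 500 mm², y = 205 mm, Ī = 12 500 mm⁴.
Web: 12 × 200, A = 2 400 mm², y = 100 mm, Ī = 8 000 000 mm⁴.
Centroid: ȳ = ΣA·y / ΣA = 140.385 mm.
Transfer each piece to the horizontal axis through the centroid using Ī + A·d² with d = y − 140.385:
  flange: d = 64.6154 mm → contributes +6 275 222 mm⁴
  web: d = -40.3846 mm → contributes +11 914 201 mm⁴
Total I = 18 189 423 mm⁴.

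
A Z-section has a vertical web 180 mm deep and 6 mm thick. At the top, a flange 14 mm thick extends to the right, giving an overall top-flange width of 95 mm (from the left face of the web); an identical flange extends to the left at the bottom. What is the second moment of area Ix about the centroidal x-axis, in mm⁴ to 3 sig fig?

Ix ≈ 2.01 × 10⁷ mm⁴

Split into non-overlapping primitives; take the origin at the lower-left of the bounding box.
Web: 6 × 180, A = 1 080 mm², y = 90 mm, Ī = 2 916 000 mm⁴.
Top flange (beyond web): 89 × 14, A = 1 246 mm², y = 173 mm, Ī = 20 351 mm⁴.
Bottom flange (beyond web): 89 × 14, A = 1 246 mm², y = 7 mm, Ī = 20 351 mm⁴.
Centroid: ȳ = ΣA·y / ΣA = 90 mm.
Transfer each piece to the centroidal x-axis using Ī + A·d² with d = y − 90:
  web: d = 0 mm → contributes +2 916 000 mm⁴
  top flange (beyond web): d = 83 mm → contributes +8 604 045 mm⁴
  bottom flange (beyond web): d = -83 mm → contributes +8 604 045 mm⁴
Total I = 20 124 091 mm⁴.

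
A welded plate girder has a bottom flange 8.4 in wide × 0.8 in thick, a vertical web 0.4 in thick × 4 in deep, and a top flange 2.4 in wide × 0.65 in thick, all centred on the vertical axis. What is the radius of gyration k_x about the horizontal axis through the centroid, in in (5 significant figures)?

k_x ≈ 1.8515 in

Split into non-overlapping primitives; take the origin at the lower-left of the bounding box.
Bottom plate: 8.4 × 0.8, A = 6.72 in², y = 0.4 in, Ī = 0.3584 in⁴.
Web plate: 0.4 × 4, A = 1.6 in², y = 2.8 in, Ī = 2.133333 in⁴.
Top plate: 2.4 × 0.65, A = 1.56 in², y = 5.125 in, Ī = 0.054925 in⁴.
Centroid: ȳ = ΣA·y / ΣA = 1.534717 in.
Transfer each piece to the horizontal axis through the centroid using Ī + A·d² with d = y − 1.534717:
  bottom plate: d = -1.134717 in → contributes +9.010949 in⁴
  web plate: d = 1.265283 in → contributes +4.694841 in⁴
  top plate: d = 3.590283 in → contributes +20.16354 in⁴
Total I = 33.86933 in⁴.
Radius of gyration: k = √(I/A) = √(33.86933 / 9.88) = 1.851505 in.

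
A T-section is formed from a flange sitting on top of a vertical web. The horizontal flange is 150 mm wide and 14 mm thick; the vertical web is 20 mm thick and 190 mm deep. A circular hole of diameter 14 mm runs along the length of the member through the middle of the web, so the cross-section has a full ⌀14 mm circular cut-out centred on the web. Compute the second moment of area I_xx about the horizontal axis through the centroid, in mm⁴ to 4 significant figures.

I_xx ≈ 2.533 × 10⁷ mm⁴

Treat the section as a set of non-overlapping primitives; coordinates are from the bounding-box lower-left.
Flange: 150 × 14, A = 2 100 mm², y = 197 mm, Ī = 34 300 mm⁴.
Web: 20 × 190, A = 3 800 mm², y = 95 mm, Ī = 11 431 667 mm⁴.
Hole (subtracted): ⌀14, A = 153.938 mm², y = 95 mm, Ī = 1885.74 mm⁴.
Centroid: ȳ = ΣA·y / ΣA = 132.278 mm.
Transfer each piece to the horizontal axis through the centroid using Ī + A·d² with d = y − 132.278:
  flange: d = 64.7223 mm → contributes +8 831 149 mm⁴
  web: d = -37.2777 mm → contributes +16 712 250 mm⁴
  hole: d = -37.2777 mm → contributes −215 802 mm⁴
Total I = 25 327 597 mm⁴.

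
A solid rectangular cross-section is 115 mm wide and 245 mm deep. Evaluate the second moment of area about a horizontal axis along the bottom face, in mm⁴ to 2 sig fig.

I_base ≈ 5.6 × 10⁸ mm⁴

The section: 115 × 245, A = 28 175 mm², y = 122.5 mm, Ī = 140 933 698 mm⁴.
Transfer it to a horizontal axis along the bottom face using Ī + A·d² with d = y − 0:
  the section: d = 122.5 mm → contributes +563 734 792 mm⁴
Total I = 563 734 792 mm⁴.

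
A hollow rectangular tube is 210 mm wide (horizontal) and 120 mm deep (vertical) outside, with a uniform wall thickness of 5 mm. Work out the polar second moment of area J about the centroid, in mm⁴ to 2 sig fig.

J ≈ 2.7 × 10⁷ mm⁴

Decompose the section into non-overlapping parts with the origin at the bottom-left of its bounding rectangle.
Outer rectangle: 210 × 120, A = 25 200 mm², y = 60 mm, Ī = 30 240 000 mm⁴.
Inner void (subtracted): 200 × 110, A = 22 000 mm², y = 60 mm, Ī = 22 183 333 mm⁴.
By symmetry the centroid is at mid-height, ȳ = 60 mm.
All pieces are centred on the centroidal x-axis, so I = ΣĪ (holes subtracted) = 8 056 667 mm⁴.
Repeating about the centroidal y-axis gives I_y = 19 276 667 mm⁴.
Polar second moment: J = I_x + I_y = 27 333 333 mm⁴.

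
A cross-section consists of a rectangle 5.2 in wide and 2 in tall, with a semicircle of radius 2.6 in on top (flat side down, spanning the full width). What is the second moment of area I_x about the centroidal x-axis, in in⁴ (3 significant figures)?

Treat the section as a set of non-overlapping primitives; coordinates are from the bounding-box lower-left.
Rectangular body: 5.2 × 2, A = 10.4 in², y = 1 in, Ī = 3.4667 in⁴.
Semicircular cap: semicircle r = 2.6, A = 10.619 in², y = 3.1035 in, Ī = 5.0156 in⁴.
Centroid: ȳ = ΣA·y / ΣA = 2.0627 in.
Transfer each piece to the centroidal x-axis using Ī + A·d² with d = y − 2.0627:
  rectangular body: d = -1.0627 in → contributes +15.211 in⁴
  semicircular cap: d = 1.0408 in → contributes +16.518 in⁴
Total I = 31.73 in⁴.

I_x ≈ 31.7 in⁴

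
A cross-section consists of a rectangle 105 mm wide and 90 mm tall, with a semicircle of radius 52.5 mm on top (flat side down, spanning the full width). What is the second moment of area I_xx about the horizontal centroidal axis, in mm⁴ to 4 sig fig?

I_xx ≈ 2.065 × 10⁷ mm⁴

Split into non-overlapping primitives; take the origin at the lower-left of the bounding box.
Rectangular body: 105 × 90, A = 9 450 mm², y = 45 mm, Ī = 6 378 750 mm⁴.
Semicircular cap: semicircle r = 52.5, A = 4329.51 mm², y = 112.282 mm, Ī = 833 814 mm⁴.
Centroid: ȳ = ΣA·y / ΣA = 66.1398 mm.
Transfer each piece to the horizontal centroidal axis using Ī + A·d² with d = y − 66.1398:
  rectangular body: d = -21.1398 mm → contributes +10 601 887 mm⁴
  semicircular cap: d = 46.1419 mm → contributes +10 051 641 mm⁴
Total I = 20 653 528 mm⁴.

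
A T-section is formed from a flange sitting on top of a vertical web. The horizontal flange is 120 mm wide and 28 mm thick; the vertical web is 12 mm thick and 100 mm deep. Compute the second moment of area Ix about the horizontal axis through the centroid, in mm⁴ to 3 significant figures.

Split into non-overlapping primitives; take the origin at the lower-left of the bounding box.
Flange: 120 × 28, A = 3 360 mm², y = 114 mm, Ī = 219 520 mm⁴.
Web: 12 × 100, A = 1 200 mm², y = 50 mm, Ī = 1 000 000 mm⁴.
Centroid: ȳ = ΣA·y / ΣA = 97.158 mm.
Transfer each piece to the horizontal axis through the centroid using Ī + A·d² with d = y − 97.158:
  flange: d = 16.842 mm → contributes +1 172 606 mm⁴
  web: d = -47.158 mm → contributes +3 668 640 mm⁴
Total I = 4 841 246 mm⁴.

Ix ≈ 4.84 × 10⁶ mm⁴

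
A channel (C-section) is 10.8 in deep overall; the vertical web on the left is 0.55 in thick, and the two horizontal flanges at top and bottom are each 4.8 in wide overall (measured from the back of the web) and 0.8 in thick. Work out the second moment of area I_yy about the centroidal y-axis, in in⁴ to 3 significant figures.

I_yy ≈ 28.6 in⁴

Decompose the section into non-overlapping parts with the origin at the bottom-left of its bounding rectangle.
Web: 0.55 × 10.8, A = 5.94 in², x = 0.275 in, Ī = 0.14974 in⁴.
Top flange (beyond web): 4.25 × 0.8, A = 3.4 in², x = 2.675 in, Ī = 5.1177 in⁴.
Bottom flange (beyond web): 4.25 × 0.8, A = 3.4 in², x = 2.675 in, Ī = 5.1177 in⁴.
Centroid: x̄ = ΣA·x / ΣA = 1.556 in.
Transfer each piece to the centroidal y-axis using Ī + A·d² with d = x − 1.556:
  web: d = -1.281 in → contributes +9.8971 in⁴
  top flange (beyond web): d = 1.119 in → contributes +9.375 in⁴
  bottom flange (beyond web): d = 1.119 in → contributes +9.375 in⁴
Total I = 28.647 in⁴.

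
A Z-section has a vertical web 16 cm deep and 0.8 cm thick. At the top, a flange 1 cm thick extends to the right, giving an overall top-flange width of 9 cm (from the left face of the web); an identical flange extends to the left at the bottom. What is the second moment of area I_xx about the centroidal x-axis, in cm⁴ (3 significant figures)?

I_xx ≈ 1200 cm⁴

Split into non-overlapping primitives; take the origin at the lower-left of the bounding box.
Web: 0.8 × 16, A = 12.8 cm², y = 8 cm, Ī = 273.07 cm⁴.
Top flange (beyond web): 8.2 × 1, A = 8.2 cm², y = 15.5 cm, Ī = 0.68333 cm⁴.
Bottom flange (beyond web): 8.2 × 1, A = 8.2 cm², y = 0.5 cm, Ī = 0.68333 cm⁴.
Centroid: ȳ = ΣA·y / ΣA = 8 cm.
Transfer each piece to the centroidal x-axis using Ī + A·d² with d = y − 8:
  web: d = 0 cm → contributes +273.07 cm⁴
  top flange (beyond web): d = 7.5 cm → contributes +461.93 cm⁴
  bottom flange (beyond web): d = -7.5 cm → contributes +461.93 cm⁴
Total I = 1196.9 cm⁴.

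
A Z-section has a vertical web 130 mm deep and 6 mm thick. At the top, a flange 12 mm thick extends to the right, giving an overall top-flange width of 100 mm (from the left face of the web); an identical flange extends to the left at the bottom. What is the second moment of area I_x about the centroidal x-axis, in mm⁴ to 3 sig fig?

Decompose the section into non-overlapping parts with the origin at the bottom-left of its bounding rectangle.
Web: 6 × 130, A = 780 mm², y = 65 mm, Ī = 1 098 500 mm⁴.
Top flange (beyond web): 94 × 12, A = 1 128 mm², y = 124 mm, Ī = 13 536 mm⁴.
Bottom flange (beyond web): 94 × 12, A = 1 128 mm², y = 6 mm, Ī = 13 536 mm⁴.
Centroid: ȳ = ΣA·y / ΣA = 65 mm.
Transfer each piece to the centroidal x-axis using Ī + A·d² with d = y − 65:
  web: d = 0 mm → contributes +1 098 500 mm⁴
  top flange (beyond web): d = 59 mm → contributes +3 940 104 mm⁴
  bottom flange (beyond web): d = -59 mm → contributes +3 940 104 mm⁴
Total I = 8 978 708 mm⁴.

I_x ≈ 8.98 × 10⁶ mm⁴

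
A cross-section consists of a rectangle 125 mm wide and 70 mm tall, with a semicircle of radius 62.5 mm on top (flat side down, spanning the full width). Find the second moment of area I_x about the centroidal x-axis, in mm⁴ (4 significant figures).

I_x ≈ 1.890 × 10⁷ mm⁴

Treat the section as a set of non-overlapping primitives; coordinates are from the bounding-box lower-left.
Rectangular body: 125 × 70, A = 8 750 mm², y = 35 mm, Ī = 3 572 917 mm⁴.
Semicircular cap: semicircle r = 62.5, A = 6135.92 mm², y = 96.5258 mm, Ī = 1 674 758 mm⁴.
Centroid: ȳ = ΣA·y / ΣA = 60.3607 mm.
Transfer each piece to the centroidal x-axis using Ī + A·d² with d = y − 60.3607:
  rectangular body: d = -25.3607 mm → contributes +9 200 620 mm⁴
  semicircular cap: d = 36.1651 mm → contributes +9 700 023 mm⁴
Total I = 18 900 643 mm⁴.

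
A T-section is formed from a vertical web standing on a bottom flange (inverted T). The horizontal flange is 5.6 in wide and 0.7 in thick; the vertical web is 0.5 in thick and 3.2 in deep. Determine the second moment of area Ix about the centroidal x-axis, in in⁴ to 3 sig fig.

Split into non-overlapping primitives; take the origin at the lower-left of the bounding box.
Flange: 5.6 × 0.7, A = 3.92 in², y = 0.35 in, Ī = 0.16007 in⁴.
Web: 0.5 × 3.2, A = 1.6 in², y = 2.3 in, Ī = 1.3653 in⁴.
Centroid: ȳ = ΣA·y / ΣA = 0.91522 in.
Transfer each piece to the centroidal x-axis using Ī + A·d² with d = y − 0.91522:
  flange: d = -0.56522 in → contributes +1.4124 in⁴
  web: d = 1.3848 in → contributes +4.4335 in⁴
Total I = 5.8459 in⁴.

Ix ≈ 5.85 in⁴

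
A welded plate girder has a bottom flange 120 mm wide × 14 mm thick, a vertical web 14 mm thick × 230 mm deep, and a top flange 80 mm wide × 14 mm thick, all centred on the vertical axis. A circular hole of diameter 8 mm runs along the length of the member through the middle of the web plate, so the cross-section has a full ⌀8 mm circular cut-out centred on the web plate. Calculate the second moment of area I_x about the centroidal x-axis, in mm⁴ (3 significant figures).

I_x ≈ 5.51 × 10⁷ mm⁴

Break the section into simple shapes (no overlaps), measuring from the bottom-left corner of the bounding box.
Bottom plate: 120 × 14, A = 1 680 mm², y = 7 mm, Ī = 27 440 mm⁴.
Web plate: 14 × 230, A = 3 220 mm², y = 129 mm, Ī = 14 194 833 mm⁴.
Top plate: 80 × 14, A = 1 120 mm², y = 251 mm, Ī = 18 293 mm⁴.
Hole (subtracted): ⌀8, A = 50.265 mm², y = 129 mm, Ī = 201.06 mm⁴.
Centroid: ȳ = ΣA·y / ΣA = 117.56 mm.
Transfer each piece to the centroidal x-axis using Ī + A·d² with d = y − 117.56:
  bottom plate: d = -110.56 mm → contributes +20 561 310 mm⁴
  web plate: d = 11.444 mm → contributes +14 616 570 mm⁴
  top plate: d = 133.44 mm → contributes +19 962 589 mm⁴
  hole: d = 11.444 mm → contributes −6784.5 mm⁴
Total I = 55 133 685 mm⁴.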